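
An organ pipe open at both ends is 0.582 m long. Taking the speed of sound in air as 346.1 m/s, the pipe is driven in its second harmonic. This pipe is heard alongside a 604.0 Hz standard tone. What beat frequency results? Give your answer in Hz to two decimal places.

Open pipe: f_n = n·v/(2L) = 2·346.1/(2·0.582) = 594.6735 Hz.
f_beat = |594.6735 − 604.0| = 9.33 Hz.

9.33 Hz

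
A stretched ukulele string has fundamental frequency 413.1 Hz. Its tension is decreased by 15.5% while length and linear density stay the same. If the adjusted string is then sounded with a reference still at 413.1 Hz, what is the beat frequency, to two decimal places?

For a string, f ∝ √T, so the new frequency is 413.1·√0.845 = 379.7376 Hz.
f_beat = |379.7376 − 413.1| = 33.36 Hz.

33.36 Hz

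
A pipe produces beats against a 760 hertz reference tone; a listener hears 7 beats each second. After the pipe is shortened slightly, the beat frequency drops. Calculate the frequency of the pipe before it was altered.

|f − 760| = 7, so the pipe was at either 753 Hz or 767 Hz.
A shorter pipe has a higher fundamental; the adjustment raises the pipe's frequency.
The beat rate fell, so the adjustment moved the pipe toward 760 Hz — it must have started below the reference.

753 Hz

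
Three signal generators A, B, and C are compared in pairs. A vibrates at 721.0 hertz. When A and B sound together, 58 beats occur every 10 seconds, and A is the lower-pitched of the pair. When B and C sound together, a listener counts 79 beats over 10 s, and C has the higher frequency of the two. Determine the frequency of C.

734.7 Hz

A–B: Beat frequency = 58/10 = 5.8 Hz.
B is above A, so f_B = 721.0 + 5.8 = 726.8 Hz.
B–C: Beat frequency = 79/10 = 7.9 Hz.
C is above B, so f_C = 726.8 + 7.9 = 734.7 Hz.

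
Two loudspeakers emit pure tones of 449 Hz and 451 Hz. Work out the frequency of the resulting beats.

Beats arise from superposition of two nearby frequencies; the beat rate is |f₁ − f₂|.
|449 − 451| = 2 Hz.

2 Hz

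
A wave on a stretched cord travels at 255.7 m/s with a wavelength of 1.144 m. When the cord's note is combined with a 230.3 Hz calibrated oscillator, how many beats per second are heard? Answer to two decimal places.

6.79 Hz

Source frequency f = v/λ = 255.7/1.144 = 223.5140 Hz.
f_beat = |223.5140 − 230.3| = 6.79 Hz.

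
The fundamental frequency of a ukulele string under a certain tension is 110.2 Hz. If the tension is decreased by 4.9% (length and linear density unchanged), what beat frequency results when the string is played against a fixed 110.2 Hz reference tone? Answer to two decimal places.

2.73 Hz

For a string, f ∝ √T, so the new frequency is 110.2·√0.951 = 107.4662 Hz.
f_beat = |107.4662 − 110.2| = 2.73 Hz.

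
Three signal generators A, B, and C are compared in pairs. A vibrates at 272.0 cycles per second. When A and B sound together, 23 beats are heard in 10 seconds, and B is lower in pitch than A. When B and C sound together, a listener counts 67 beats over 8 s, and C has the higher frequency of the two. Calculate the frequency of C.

278.075 Hz

A–B: Beat frequency = 23/10 = 2.3 Hz.
B is below A, so f_B = 272.0 − 2.3 = 269.7 Hz.
B–C: Beat frequency = 67/8 = 8.375 Hz.
C is above B, so f_C = 269.7 + 8.375 = 278.075 Hz.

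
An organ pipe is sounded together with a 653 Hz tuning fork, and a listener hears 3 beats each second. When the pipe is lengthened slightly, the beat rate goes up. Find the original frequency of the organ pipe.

650 Hz

|f − 653| = 3, so the organ pipe was at either 650 Hz or 656 Hz.
A longer pipe has a lower fundamental; the adjustment lowers the organ pipe's frequency.
The beat rate rose, so the adjustment moved the organ pipe further from 653 Hz — it was already below the reference.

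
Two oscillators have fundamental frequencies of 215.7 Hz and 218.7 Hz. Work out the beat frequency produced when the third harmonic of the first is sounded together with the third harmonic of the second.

9.0 Hz

Third harmonic of the first: 3·215.7 = 647.1 Hz.
Third harmonic of the second: 3·218.7 = 656.1 Hz.
f_beat = |647.1 − 656.1| = 9.0 Hz.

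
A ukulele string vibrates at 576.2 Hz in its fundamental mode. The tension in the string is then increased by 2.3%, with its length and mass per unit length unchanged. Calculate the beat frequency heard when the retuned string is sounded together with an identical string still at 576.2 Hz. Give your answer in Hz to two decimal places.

For a string, f ∝ √T, so the new frequency is 576.2·√1.023 = 582.7886 Hz.
f_beat = |582.7886 − 576.2| = 6.59 Hz.

6.59 Hz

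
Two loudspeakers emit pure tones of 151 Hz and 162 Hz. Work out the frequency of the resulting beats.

Beats arise from superposition of two nearby frequencies; the beat rate is |f₁ − f₂|.
|151 − 162| = 11 Hz.

11 Hz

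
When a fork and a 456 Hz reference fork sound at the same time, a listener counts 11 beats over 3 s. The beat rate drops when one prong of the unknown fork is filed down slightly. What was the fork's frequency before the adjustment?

Beat frequency = 11/3 = 3.6667 Hz.
|f − 456| = 3.6667, so the fork was at either 452.3333 Hz or 459.6667 Hz.
Filing a prong removes mass and raises the fork's frequency; the adjustment raises the fork's frequency.
The beat rate fell, so the adjustment moved the fork toward 456 Hz — it must have started below the reference.

452.3333 Hz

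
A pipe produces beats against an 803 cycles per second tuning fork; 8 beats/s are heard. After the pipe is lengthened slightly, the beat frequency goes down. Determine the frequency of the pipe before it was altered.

811 Hz

|f − 803| = 8, so the pipe was at either 795 Hz or 811 Hz.
A longer pipe has a lower fundamental; the adjustment lowers the pipe's frequency.
The beat rate fell, so the adjustment moved the pipe toward 803 Hz — it must have started above the reference.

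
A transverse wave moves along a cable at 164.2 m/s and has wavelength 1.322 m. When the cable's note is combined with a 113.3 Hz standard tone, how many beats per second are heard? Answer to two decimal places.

10.91 Hz

Source frequency f = v/λ = 164.2/1.322 = 124.2057 Hz.
f_beat = |124.2057 − 113.3| = 10.91 Hz.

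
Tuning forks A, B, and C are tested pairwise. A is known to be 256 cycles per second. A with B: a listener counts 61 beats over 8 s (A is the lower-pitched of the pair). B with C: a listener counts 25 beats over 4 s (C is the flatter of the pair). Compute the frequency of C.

257.375 Hz

A–B: Beat frequency = 61/8 = 7.625 Hz.
B is above A, so f_B = 256 + 7.625 = 263.625 Hz.
B–C: Beat frequency = 25/4 = 6.25 Hz.
C is below B, so f_C = 263.625 − 6.25 = 257.375 Hz.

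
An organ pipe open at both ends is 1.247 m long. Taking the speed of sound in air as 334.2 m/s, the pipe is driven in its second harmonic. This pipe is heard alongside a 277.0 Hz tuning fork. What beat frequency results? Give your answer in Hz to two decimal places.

9.00 Hz

Open pipe: f_n = n·v/(2L) = 2·334.2/(2·1.247) = 268.0032 Hz.
f_beat = |268.0032 − 277.0| = 9.00 Hz.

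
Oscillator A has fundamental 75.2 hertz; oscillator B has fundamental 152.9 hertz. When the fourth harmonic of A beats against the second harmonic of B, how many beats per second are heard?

5.0 Hz

Fourth harmonic of the first: 4·75.2 = 300.8 Hz.
Second harmonic of the second: 2·152.9 = 305.8 Hz.
f_beat = |300.8 − 305.8| = 5.0 Hz.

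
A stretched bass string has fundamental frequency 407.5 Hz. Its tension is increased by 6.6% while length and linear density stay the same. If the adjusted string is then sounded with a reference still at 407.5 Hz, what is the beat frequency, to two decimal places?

13.23 Hz

For a string, f ∝ √T, so the new frequency is 407.5·√1.066 = 420.7326 Hz.
f_beat = |420.7326 − 407.5| = 13.23 Hz.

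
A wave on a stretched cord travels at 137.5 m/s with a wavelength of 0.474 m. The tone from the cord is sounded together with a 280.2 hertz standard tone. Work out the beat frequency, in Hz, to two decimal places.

9.88 Hz

Source frequency f = v/λ = 137.5/0.474 = 290.0844 Hz.
f_beat = |290.0844 − 280.2| = 9.88 Hz.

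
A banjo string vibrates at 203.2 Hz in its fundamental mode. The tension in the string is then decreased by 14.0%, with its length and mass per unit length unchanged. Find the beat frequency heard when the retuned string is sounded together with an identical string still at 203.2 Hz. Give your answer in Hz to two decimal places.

For a string, f ∝ √T, so the new frequency is 203.2·√0.860 = 188.4399 Hz.
f_beat = |188.4399 − 203.2| = 14.76 Hz.

14.76 Hz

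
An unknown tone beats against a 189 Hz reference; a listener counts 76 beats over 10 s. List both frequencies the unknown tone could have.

181.4 Hz or 196.6 Hz

Beat frequency = 76/10 = 7.6 Hz.
|f − 189| = 7.6, so f = 189 ± 7.6.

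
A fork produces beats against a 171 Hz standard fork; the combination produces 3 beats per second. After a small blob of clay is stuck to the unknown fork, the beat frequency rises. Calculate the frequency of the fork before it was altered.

|f − 171| = 3, so the fork was at either 168 Hz or 174 Hz.
Adding mass to a fork lowers its frequency; the adjustment lowers the fork's frequency.
The beat rate rose, so the adjustment moved the fork further from 171 Hz — it was already below the reference.

168 Hz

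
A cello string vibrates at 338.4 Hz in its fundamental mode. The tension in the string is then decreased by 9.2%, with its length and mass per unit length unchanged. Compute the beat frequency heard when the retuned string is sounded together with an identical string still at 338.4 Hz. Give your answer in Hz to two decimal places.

For a string, f ∝ √T, so the new frequency is 338.4·√0.908 = 322.4581 Hz.
f_beat = |322.4581 − 338.4| = 15.94 Hz.

15.94 Hz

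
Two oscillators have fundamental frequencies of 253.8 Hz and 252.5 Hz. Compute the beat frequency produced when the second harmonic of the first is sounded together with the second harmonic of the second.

Second harmonic of the first: 2·253.8 = 507.6 Hz.
Second harmonic of the second: 2·252.5 = 505.0 Hz.
f_beat = |507.6 − 505.0| = 2.6 Hz.

2.6 Hz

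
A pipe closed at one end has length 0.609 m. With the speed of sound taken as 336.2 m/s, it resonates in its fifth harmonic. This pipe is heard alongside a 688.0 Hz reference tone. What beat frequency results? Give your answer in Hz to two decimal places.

Closed pipe (odd harmonics): f_n = n·v/(4L) = 5·336.2/(4·0.609) = 690.0657 Hz.
f_beat = |690.0657 − 688.0| = 2.07 Hz.

2.07 Hz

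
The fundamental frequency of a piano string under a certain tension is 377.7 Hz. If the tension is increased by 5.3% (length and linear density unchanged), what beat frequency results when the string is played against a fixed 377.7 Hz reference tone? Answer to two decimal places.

For a string, f ∝ √T, so the new frequency is 377.7·√1.053 = 387.5798 Hz.
f_beat = |387.5798 − 377.7| = 9.88 Hz.

9.88 Hz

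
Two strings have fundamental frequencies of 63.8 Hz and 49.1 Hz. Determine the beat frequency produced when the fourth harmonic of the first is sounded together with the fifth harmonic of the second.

Fourth harmonic of the first: 4·63.8 = 255.2 Hz.
Fifth harmonic of the second: 5·49.1 = 245.5 Hz.
f_beat = |255.2 − 245.5| = 9.7 Hz.

9.7 Hz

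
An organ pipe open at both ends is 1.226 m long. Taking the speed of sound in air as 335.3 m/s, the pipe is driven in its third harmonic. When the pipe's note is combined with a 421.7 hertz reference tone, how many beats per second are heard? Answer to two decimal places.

Open pipe: f_n = n·v/(2L) = 3·335.3/(2·1.226) = 410.2365 Hz.
f_beat = |410.2365 − 421.7| = 11.46 Hz.

11.46 Hz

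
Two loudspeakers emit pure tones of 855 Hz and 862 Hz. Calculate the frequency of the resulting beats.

The beat frequency equals the magnitude of the frequency difference.
|855 − 862| = 7 Hz.

7 Hz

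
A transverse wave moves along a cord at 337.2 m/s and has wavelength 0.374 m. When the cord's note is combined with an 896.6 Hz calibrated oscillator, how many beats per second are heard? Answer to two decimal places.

Source frequency f = v/λ = 337.2/0.374 = 901.6043 Hz.
f_beat = |901.6043 − 896.6| = 5.00 Hz.

5.00 Hz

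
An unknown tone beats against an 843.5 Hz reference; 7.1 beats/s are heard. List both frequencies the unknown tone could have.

836.4 Hz or 850.6 Hz

|f − 843.5| = 7.1, so f = 843.5 ± 7.1.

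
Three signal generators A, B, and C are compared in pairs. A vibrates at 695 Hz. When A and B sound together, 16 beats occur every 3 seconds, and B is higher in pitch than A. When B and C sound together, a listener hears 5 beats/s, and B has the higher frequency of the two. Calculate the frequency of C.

695.3333 Hz

A–B: Beat frequency = 16/3 = 5.3333 Hz.
B is above A, so f_B = 695 + 5.3333 = 700.3333 Hz.
C is below B, so f_C = 700.3333 − 5 = 695.3333 Hz.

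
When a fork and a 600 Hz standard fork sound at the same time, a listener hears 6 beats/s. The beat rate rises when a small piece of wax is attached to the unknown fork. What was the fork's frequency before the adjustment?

594 Hz

|f − 600| = 6, so the fork was at either 594 Hz or 606 Hz.
Loading a fork with wax lowers its frequency; the adjustment lowers the fork's frequency.
The beat rate rose, so the adjustment moved the fork further from 600 Hz — it was already below the reference.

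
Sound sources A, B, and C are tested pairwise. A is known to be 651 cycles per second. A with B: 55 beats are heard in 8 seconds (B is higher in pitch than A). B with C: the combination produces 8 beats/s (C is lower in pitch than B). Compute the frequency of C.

649.875 Hz

A–B: Beat frequency = 55/8 = 6.875 Hz.
B is above A, so f_B = 651 + 6.875 = 657.875 Hz.
C is below B, so f_C = 657.875 − 8 = 649.875 Hz.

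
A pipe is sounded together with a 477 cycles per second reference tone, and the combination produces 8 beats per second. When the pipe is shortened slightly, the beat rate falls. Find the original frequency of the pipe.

469 Hz

|f − 477| = 8, so the pipe was at either 469 Hz or 485 Hz.
A shorter pipe has a higher fundamental; the adjustment raises the pipe's frequency.
The beat rate fell, so the adjustment moved the pipe toward 477 Hz — it must have started below the reference.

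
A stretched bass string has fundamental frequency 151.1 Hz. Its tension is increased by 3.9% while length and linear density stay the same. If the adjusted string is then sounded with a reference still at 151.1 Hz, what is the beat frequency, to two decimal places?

2.92 Hz

For a string, f ∝ √T, so the new frequency is 151.1·√1.039 = 154.0183 Hz.
f_beat = |154.0183 − 151.1| = 2.92 Hz.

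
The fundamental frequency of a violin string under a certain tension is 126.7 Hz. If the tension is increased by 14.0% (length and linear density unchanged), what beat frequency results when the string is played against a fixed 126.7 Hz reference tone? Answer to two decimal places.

For a string, f ∝ √T, so the new frequency is 126.7·√1.140 = 135.2786 Hz.
f_beat = |135.2786 − 126.7| = 8.58 Hz.

8.58 Hz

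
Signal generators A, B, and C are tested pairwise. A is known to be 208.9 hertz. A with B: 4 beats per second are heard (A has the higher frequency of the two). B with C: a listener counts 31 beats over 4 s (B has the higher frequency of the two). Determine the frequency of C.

B is below A, so f_B = 208.9 − 4 = 204.9 Hz.
B–C: Beat frequency = 31/4 = 7.75 Hz.
C is below B, so f_C = 204.9 − 7.75 = 197.15 Hz.

197.15 Hz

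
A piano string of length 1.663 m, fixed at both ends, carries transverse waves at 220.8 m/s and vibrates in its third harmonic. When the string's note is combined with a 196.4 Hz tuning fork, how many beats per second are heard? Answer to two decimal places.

2.76 Hz

For a string fixed at both ends, f_n = n·v/(2L) = 3·220.8/(2·1.663) = 199.1581 Hz.
f_beat = |199.1581 − 196.4| = 2.76 Hz.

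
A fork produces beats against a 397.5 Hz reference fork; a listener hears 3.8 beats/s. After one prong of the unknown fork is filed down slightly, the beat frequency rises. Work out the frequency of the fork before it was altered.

401.3 Hz

|f − 397.5| = 3.8, so the fork was at either 393.7 Hz or 401.3 Hz.
Filing a prong removes mass and raises the fork's frequency; the adjustment raises the fork's frequency.
The beat rate rose, so the adjustment moved the fork further from 397.5 Hz — it was already above the reference.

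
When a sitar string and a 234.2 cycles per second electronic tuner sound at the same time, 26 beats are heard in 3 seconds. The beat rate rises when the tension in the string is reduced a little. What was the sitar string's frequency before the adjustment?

Beat frequency = 26/3 = 8.6667 Hz.
|f − 234.2| = 8.6667, so the sitar string was at either 225.5333 Hz or 242.8667 Hz.
Lower tension means lower frequency; the adjustment lowers the sitar string's frequency.
The beat rate rose, so the adjustment moved the sitar string further from 234.2 Hz — it was already below the reference.

225.5333 Hz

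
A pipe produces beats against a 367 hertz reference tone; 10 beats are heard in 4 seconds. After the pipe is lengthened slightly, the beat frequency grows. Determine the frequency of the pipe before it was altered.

364.5 Hz

Beat frequency = 10/4 = 2.5 Hz.
|f − 367| = 2.5, so the pipe was at either 364.5 Hz or 369.5 Hz.
A longer pipe has a lower fundamental; the adjustment lowers the pipe's frequency.
The beat rate rose, so the adjustment moved the pipe further from 367 Hz — it was already below the reference.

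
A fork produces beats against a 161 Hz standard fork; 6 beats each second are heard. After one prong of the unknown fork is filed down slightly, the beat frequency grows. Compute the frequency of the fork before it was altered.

167 Hz

|f − 161| = 6, so the fork was at either 155 Hz or 167 Hz.
Filing a prong removes mass and raises the fork's frequency; the adjustment raises the fork's frequency.
The beat rate rose, so the adjustment moved the fork further from 161 Hz — it was already above the reference.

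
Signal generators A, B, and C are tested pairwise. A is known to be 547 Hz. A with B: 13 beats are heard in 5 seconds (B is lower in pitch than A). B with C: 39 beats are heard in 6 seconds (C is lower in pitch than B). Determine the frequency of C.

537.9 Hz

A–B: Beat frequency = 13/5 = 2.6 Hz.
B is below A, so f_B = 547 − 2.6 = 544.4 Hz.
B–C: Beat frequency = 39/6 = 6.5 Hz.
C is below B, so f_C = 544.4 − 6.5 = 537.9 Hz.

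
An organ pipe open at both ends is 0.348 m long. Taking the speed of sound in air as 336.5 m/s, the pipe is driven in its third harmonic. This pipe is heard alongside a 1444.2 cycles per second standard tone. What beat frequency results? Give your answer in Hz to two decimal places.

6.23 Hz

Open pipe: f_n = n·v/(2L) = 3·336.5/(2·0.348) = 1450.4310 Hz.
f_beat = |1450.4310 − 1444.2| = 6.23 Hz.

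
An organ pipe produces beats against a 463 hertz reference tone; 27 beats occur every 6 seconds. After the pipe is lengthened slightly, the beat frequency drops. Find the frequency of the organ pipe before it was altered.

Beat frequency = 27/6 = 4.5 Hz.
|f − 463| = 4.5, so the organ pipe was at either 458.5 Hz or 467.5 Hz.
A longer pipe has a lower fundamental; the adjustment lowers the organ pipe's frequency.
The beat rate fell, so the adjustment moved the organ pipe toward 463 Hz — it must have started above the reference.

467.5 Hz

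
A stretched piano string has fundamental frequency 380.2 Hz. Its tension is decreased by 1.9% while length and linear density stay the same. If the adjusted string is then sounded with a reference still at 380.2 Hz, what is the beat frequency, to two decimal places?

For a string, f ∝ √T, so the new frequency is 380.2·√0.981 = 376.5708 Hz.
f_beat = |376.5708 − 380.2| = 3.63 Hz.

3.63 Hz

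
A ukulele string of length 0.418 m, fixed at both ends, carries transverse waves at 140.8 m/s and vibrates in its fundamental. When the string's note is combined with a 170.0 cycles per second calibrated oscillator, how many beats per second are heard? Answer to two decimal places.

1.58 Hz

For a string fixed at both ends, f_n = n·v/(2L) = 1·140.8/(2·0.418) = 168.4211 Hz.
f_beat = |168.4211 − 170.0| = 1.58 Hz.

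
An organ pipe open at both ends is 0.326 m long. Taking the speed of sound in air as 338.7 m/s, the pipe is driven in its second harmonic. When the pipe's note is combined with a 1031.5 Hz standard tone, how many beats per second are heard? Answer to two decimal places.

7.46 Hz

Open pipe: f_n = n·v/(2L) = 2·338.7/(2·0.326) = 1038.9571 Hz.
f_beat = |1038.9571 − 1031.5| = 7.46 Hz.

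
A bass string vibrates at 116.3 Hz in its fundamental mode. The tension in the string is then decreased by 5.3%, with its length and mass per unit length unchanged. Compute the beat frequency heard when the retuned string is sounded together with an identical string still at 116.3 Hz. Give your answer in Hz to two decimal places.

For a string, f ∝ √T, so the new frequency is 116.3·√0.947 = 113.1761 Hz.
f_beat = |113.1761 − 116.3| = 3.12 Hz.

3.12 Hz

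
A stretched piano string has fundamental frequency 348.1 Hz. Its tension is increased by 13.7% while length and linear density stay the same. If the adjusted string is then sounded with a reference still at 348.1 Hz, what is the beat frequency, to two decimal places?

23.08 Hz

For a string, f ∝ √T, so the new frequency is 348.1·√1.137 = 371.1797 Hz.
f_beat = |371.1797 − 348.1| = 23.08 Hz.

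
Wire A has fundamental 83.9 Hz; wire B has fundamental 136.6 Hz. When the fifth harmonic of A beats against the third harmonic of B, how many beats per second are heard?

9.7 Hz

Fifth harmonic of the first: 5·83.9 = 419.5 Hz.
Third harmonic of the second: 3·136.6 = 409.8 Hz.
f_beat = |419.5 − 409.8| = 9.7 Hz.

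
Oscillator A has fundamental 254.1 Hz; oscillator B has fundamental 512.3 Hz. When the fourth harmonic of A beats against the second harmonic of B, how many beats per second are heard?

Fourth harmonic of the first: 4·254.1 = 1016.4 Hz.
Second harmonic of the second: 2·512.3 = 1024.6 Hz.
f_beat = |1016.4 − 1024.6| = 8.2 Hz.

8.2 Hz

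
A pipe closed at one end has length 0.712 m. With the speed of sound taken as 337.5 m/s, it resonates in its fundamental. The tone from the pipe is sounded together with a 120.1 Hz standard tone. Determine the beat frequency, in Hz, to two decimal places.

Closed pipe (odd harmonics): f_n = n·v/(4L) = 1·337.5/(4·0.712) = 118.5042 Hz.
f_beat = |118.5042 − 120.1| = 1.60 Hz.

1.60 Hz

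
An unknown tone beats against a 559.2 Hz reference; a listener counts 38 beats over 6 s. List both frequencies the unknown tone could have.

552.8667 Hz or 565.5333 Hz

Beat frequency = 38/6 = 6.3333 Hz.
|f − 559.2| = 6.3333, so f = 559.2 ± 6.3333.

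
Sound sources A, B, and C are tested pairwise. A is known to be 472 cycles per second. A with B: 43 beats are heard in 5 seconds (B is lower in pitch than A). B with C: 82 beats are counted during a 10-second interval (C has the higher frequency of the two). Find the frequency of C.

A–B: Beat frequency = 43/5 = 8.6 Hz.
B is below A, so f_B = 472 − 8.6 = 463.4 Hz.
B–C: Beat frequency = 82/10 = 8.2 Hz.
C is above B, so f_C = 463.4 + 8.2 = 471.6 Hz.

471.6 Hz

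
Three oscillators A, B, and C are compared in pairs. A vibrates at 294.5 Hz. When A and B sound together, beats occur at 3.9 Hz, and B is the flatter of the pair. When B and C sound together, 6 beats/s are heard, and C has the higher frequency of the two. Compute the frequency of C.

296.6 Hz

B is below A, so f_B = 294.5 − 3.9 = 290.6 Hz.
C is above B, so f_C = 290.6 + 6 = 296.6 Hz.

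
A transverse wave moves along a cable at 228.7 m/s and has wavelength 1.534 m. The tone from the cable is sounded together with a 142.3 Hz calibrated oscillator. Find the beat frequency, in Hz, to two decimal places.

6.79 Hz

Source frequency f = v/λ = 228.7/1.534 = 149.0874 Hz.
f_beat = |149.0874 − 142.3| = 6.79 Hz.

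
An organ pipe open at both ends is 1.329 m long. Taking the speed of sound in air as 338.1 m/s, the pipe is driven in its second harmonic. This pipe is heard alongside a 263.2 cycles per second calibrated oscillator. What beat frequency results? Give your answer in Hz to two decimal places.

Open pipe: f_n = n·v/(2L) = 2·338.1/(2·1.329) = 254.4018 Hz.
f_beat = |254.4018 − 263.2| = 8.80 Hz.

8.80 Hz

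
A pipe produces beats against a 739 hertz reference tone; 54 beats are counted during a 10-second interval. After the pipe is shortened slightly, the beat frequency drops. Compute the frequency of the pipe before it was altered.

Beat frequency = 54/10 = 5.4 Hz.
|f − 739| = 5.4, so the pipe was at either 733.6 Hz or 744.4 Hz.
A shorter pipe has a higher fundamental; the adjustment raises the pipe's frequency.
The beat rate fell, so the adjustment moved the pipe toward 739 Hz — it must have started below the reference.

733.6 Hz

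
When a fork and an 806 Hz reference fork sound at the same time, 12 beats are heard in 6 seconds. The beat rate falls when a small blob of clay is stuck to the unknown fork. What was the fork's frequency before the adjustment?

Beat frequency = 12/6 = 2 Hz.
|f − 806| = 2, so the fork was at either 804 Hz or 808 Hz.
Adding mass to a fork lowers its frequency; the adjustment lowers the fork's frequency.
The beat rate fell, so the adjustment moved the fork toward 806 Hz — it must have started above the reference.

808 Hz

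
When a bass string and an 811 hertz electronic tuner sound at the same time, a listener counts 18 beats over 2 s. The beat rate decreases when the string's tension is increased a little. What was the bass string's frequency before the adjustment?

802 Hz

Beat frequency = 18/2 = 9 Hz.
|f − 811| = 9, so the bass string was at either 802 Hz or 820 Hz.
Higher tension means higher frequency; the adjustment raises the bass string's frequency.
The beat rate fell, so the adjustment moved the bass string toward 811 Hz — it must have started below the reference.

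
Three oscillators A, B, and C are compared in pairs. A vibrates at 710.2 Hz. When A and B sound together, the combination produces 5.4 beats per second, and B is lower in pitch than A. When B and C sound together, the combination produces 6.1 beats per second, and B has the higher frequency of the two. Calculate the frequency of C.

698.7 Hz

B is below A, so f_B = 710.2 − 5.4 = 704.8 Hz.
C is below B, so f_C = 704.8 − 6.1 = 698.7 Hz.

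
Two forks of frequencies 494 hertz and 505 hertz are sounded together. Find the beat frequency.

11 Hz

The beat frequency equals the magnitude of the frequency difference.
|494 − 505| = 11 Hz.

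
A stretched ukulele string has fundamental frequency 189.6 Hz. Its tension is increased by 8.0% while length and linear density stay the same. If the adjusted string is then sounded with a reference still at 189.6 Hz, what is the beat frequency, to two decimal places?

For a string, f ∝ √T, so the new frequency is 189.6·√1.080 = 197.0381 Hz.
f_beat = |197.0381 − 189.6| = 7.44 Hz.

7.44 Hz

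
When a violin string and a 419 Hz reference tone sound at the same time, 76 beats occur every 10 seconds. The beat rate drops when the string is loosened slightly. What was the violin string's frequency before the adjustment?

Beat frequency = 76/10 = 7.6 Hz.
|f − 419| = 7.6, so the violin string was at either 411.4 Hz or 426.6 Hz.
Reducing tension lowers a string's frequency; the adjustment lowers the violin string's frequency.
The beat rate fell, so the adjustment moved the violin string toward 419 Hz — it must have started above the reference.

426.6 Hz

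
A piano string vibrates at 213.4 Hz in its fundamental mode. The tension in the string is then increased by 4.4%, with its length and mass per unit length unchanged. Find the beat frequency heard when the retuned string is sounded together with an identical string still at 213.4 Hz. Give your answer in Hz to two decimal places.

For a string, f ∝ √T, so the new frequency is 213.4·√1.044 = 218.0443 Hz.
f_beat = |218.0443 − 213.4| = 4.64 Hz.

4.64 Hz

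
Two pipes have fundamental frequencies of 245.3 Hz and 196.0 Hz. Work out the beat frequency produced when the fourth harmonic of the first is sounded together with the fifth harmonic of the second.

Fourth harmonic of the first: 4·245.3 = 981.2 Hz.
Fifth harmonic of the second: 5·196.0 = 980.0 Hz.
f_beat = |981.2 − 980.0| = 1.2 Hz.

1.2 Hz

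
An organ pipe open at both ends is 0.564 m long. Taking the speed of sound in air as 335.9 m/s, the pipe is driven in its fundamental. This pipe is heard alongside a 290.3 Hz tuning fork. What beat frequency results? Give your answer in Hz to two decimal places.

Open pipe: f_n = n·v/(2L) = 1·335.9/(2·0.564) = 297.7837 Hz.
f_beat = |297.7837 − 290.3| = 7.48 Hz.

7.48 Hz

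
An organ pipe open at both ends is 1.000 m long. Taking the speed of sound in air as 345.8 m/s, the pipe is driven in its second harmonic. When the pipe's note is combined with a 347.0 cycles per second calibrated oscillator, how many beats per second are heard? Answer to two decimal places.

1.20 Hz

Open pipe: f_n = n·v/(2L) = 2·345.8/(2·1.000) = 345.8000 Hz.
f_beat = |345.8000 − 347.0| = 1.20 Hz.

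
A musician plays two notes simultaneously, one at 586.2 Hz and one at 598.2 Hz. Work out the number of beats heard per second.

The beat frequency equals the magnitude of the frequency difference.
|586.2 − 598.2| = 12 Hz.

12 Hz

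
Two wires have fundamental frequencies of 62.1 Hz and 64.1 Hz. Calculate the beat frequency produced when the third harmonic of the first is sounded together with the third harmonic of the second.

6.0 Hz

Third harmonic of the first: 3·62.1 = 186.3 Hz.
Third harmonic of the second: 3·64.1 = 192.3 Hz.
f_beat = |186.3 − 192.3| = 6.0 Hz.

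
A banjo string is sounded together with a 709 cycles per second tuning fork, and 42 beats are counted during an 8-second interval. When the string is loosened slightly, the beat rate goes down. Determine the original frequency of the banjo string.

714.25 Hz

Beat frequency = 42/8 = 5.25 Hz.
|f − 709| = 5.25, so the banjo string was at either 703.75 Hz or 714.25 Hz.
Reducing tension lowers a string's frequency; the adjustment lowers the banjo string's frequency.
The beat rate fell, so the adjustment moved the banjo string toward 709 Hz — it must have started above the reference.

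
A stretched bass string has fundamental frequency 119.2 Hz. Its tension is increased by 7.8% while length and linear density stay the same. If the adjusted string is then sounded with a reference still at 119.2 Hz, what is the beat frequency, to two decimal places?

For a string, f ∝ √T, so the new frequency is 119.2·√1.078 = 123.7615 Hz.
f_beat = |123.7615 − 119.2| = 4.56 Hz.

4.56 Hz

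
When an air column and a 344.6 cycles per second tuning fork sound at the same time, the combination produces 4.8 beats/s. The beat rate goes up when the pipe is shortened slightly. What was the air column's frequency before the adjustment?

|f − 344.6| = 4.8, so the air column was at either 339.8 Hz or 349.4 Hz.
A shorter pipe has a higher fundamental; the adjustment raises the air column's frequency.
The beat rate rose, so the adjustment moved the air column further from 344.6 Hz — it was already above the reference.

349.4 Hz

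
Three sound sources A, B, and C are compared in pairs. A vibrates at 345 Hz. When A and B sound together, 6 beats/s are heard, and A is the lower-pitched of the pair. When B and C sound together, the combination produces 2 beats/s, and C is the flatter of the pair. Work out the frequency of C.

B is above A, so f_B = 345 + 6 = 351 Hz.
C is below B, so f_C = 351 − 2 = 349 Hz.

349 Hz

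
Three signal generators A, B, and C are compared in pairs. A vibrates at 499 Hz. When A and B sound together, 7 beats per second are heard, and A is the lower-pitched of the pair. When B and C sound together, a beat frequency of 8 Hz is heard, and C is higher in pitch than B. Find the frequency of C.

B is above A, so f_B = 499 + 7 = 506 Hz.
C is above B, so f_C = 506 + 8 = 514 Hz.

514 Hz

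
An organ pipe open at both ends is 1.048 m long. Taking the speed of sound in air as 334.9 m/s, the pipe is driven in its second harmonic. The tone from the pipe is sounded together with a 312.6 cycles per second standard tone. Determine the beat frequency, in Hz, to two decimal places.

6.96 Hz

Open pipe: f_n = n·v/(2L) = 2·334.9/(2·1.048) = 319.5611 Hz.
f_beat = |319.5611 − 312.6| = 6.96 Hz.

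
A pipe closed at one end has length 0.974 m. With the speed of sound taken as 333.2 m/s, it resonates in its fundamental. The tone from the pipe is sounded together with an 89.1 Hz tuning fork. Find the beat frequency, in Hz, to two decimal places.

3.58 Hz

Closed pipe (odd harmonics): f_n = n·v/(4L) = 1·333.2/(4·0.974) = 85.5236 Hz.
f_beat = |85.5236 − 89.1| = 3.58 Hz.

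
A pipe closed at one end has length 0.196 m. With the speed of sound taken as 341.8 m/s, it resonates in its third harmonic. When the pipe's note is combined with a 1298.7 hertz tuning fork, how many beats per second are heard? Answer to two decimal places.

9.21 Hz

Closed pipe (odd harmonics): f_n = n·v/(4L) = 3·341.8/(4·0.196) = 1307.9082 Hz.
f_beat = |1307.9082 − 1298.7| = 9.21 Hz.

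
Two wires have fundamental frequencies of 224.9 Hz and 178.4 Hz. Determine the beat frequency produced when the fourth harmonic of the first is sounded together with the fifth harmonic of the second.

Fourth harmonic of the first: 4·224.9 = 899.6 Hz.
Fifth harmonic of the second: 5·178.4 = 892.0 Hz.
f_beat = |899.6 − 892.0| = 7.6 Hz.

7.6 Hz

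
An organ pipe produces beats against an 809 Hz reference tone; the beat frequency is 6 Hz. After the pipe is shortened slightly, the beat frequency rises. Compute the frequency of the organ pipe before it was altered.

|f − 809| = 6, so the organ pipe was at either 803 Hz or 815 Hz.
A shorter pipe has a higher fundamental; the adjustment raises the organ pipe's frequency.
The beat rate rose, so the adjustment moved the organ pipe further from 809 Hz — it was already above the reference.

815 Hz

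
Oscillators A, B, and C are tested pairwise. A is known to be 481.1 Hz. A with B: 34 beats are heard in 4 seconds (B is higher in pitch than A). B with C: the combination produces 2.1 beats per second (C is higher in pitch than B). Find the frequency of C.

A–B: Beat frequency = 34/4 = 8.5 Hz.
B is above A, so f_B = 481.1 + 8.5 = 489.6 Hz.
C is above B, so f_C = 489.6 + 2.1 = 491.7 Hz.

491.7 Hz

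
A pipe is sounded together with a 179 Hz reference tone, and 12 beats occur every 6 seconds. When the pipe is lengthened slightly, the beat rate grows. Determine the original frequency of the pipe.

Beat frequency = 12/6 = 2 Hz.
|f − 179| = 2, so the pipe was at either 177 Hz or 181 Hz.
A longer pipe has a lower fundamental; the adjustment lowers the pipe's frequency.
The beat rate rose, so the adjustment moved the pipe further from 179 Hz — it was already below the reference.

177 Hz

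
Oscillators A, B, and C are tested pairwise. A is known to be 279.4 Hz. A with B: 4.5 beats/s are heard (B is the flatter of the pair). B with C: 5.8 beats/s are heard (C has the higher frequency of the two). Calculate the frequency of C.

280.7 Hz

B is below A, so f_B = 279.4 − 4.5 = 274.9 Hz.
C is above B, so f_C = 274.9 + 5.8 = 280.7 Hz.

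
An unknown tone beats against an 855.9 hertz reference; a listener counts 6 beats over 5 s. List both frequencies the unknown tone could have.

854.7 Hz or 857.1 Hz

Beat frequency = 6/5 = 1.2 Hz.
|f − 855.9| = 1.2, so f = 855.9 ± 1.2.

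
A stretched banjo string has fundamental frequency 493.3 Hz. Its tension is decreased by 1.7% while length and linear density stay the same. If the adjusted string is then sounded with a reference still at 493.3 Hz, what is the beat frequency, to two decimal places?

4.21 Hz

For a string, f ∝ √T, so the new frequency is 493.3·√0.983 = 489.0890 Hz.
f_beat = |489.0890 − 493.3| = 4.21 Hz.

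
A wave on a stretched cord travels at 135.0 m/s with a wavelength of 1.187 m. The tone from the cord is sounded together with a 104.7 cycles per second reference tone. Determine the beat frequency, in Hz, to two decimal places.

Source frequency f = v/λ = 135.0/1.187 = 113.7321 Hz.
f_beat = |113.7321 − 104.7| = 9.03 Hz.

9.03 Hz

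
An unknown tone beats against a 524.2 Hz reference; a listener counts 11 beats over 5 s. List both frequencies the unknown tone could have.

522 Hz or 526.4 Hz

Beat frequency = 11/5 = 2.2 Hz.
|f − 524.2| = 2.2, so f = 524.2 ± 2.2.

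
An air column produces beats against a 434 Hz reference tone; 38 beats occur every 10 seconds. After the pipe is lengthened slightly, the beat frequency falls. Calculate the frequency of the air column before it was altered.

437.8 Hz

Beat frequency = 38/10 = 3.8 Hz.
|f − 434| = 3.8, so the air column was at either 430.2 Hz or 437.8 Hz.
A longer pipe has a lower fundamental; the adjustment lowers the air column's frequency.
The beat rate fell, so the adjustment moved the air column toward 434 Hz — it must have started above the reference.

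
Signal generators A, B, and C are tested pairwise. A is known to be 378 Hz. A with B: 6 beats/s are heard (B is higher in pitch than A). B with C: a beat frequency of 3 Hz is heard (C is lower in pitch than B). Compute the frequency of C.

B is above A, so f_B = 378 + 6 = 384 Hz.
C is below B, so f_C = 384 − 3 = 381 Hz.

381 Hz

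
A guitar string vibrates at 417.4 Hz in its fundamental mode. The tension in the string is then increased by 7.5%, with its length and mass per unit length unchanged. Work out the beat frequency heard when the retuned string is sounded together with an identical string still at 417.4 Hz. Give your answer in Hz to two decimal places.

15.37 Hz

For a string, f ∝ √T, so the new frequency is 417.4·√1.075 = 432.7695 Hz.
f_beat = |432.7695 − 417.4| = 15.37 Hz.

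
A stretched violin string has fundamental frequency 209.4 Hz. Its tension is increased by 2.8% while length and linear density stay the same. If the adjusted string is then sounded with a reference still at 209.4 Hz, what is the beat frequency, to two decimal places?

For a string, f ∝ √T, so the new frequency is 209.4·√1.028 = 212.3114 Hz.
f_beat = |212.3114 − 209.4| = 2.91 Hz.

2.91 Hz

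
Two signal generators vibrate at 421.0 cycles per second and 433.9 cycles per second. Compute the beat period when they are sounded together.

0.078 s

f_beat = |421.0 − 433.9| = 12.9 Hz.
Beat period T = 1 / f_beat = 1 / 12.9 s.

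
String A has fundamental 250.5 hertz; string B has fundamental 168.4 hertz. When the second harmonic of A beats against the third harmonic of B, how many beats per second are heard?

4.2 Hz

Second harmonic of the first: 2·250.5 = 501.0 Hz.
Third harmonic of the second: 3·168.4 = 505.2 Hz.
f_beat = |501.0 − 505.2| = 4.2 Hz.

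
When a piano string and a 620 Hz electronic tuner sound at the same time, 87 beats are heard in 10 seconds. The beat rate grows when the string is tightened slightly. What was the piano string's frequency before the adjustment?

628.7 Hz

Beat frequency = 87/10 = 8.7 Hz.
|f − 620| = 8.7, so the piano string was at either 611.3 Hz or 628.7 Hz.
Increasing tension raises a string's frequency; the adjustment raises the piano string's frequency.
The beat rate rose, so the adjustment moved the piano string further from 620 Hz — it was already above the reference.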